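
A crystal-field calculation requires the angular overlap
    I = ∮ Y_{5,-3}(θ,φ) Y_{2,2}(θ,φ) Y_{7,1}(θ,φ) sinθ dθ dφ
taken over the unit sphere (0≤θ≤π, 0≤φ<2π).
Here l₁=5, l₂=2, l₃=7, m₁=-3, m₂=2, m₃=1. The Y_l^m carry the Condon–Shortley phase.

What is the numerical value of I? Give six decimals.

m-sum 0 ✓  L=14 even ✓  3≤7≤7 ✓
Π(2lᵢ+1) = 11×5×15 = 825
triangle coeff Δ(5,2,7) = 1/15015
Σ_t [0,0]: t=0:+1/57600 = 1/57600
(3j)²=21/715 [(5 2 7; 0 0 0)], sign=-1
Σ_t [0,0]: t=0:+1/1935360 = 1/1935360
(3j)²=1/1001 [(5 2 7; -3 2 1)], sign=+1
⇒ 4πI² = 45/1859
I = (-1)√(45/1859/(4π)) = -0.04388960

-0.043890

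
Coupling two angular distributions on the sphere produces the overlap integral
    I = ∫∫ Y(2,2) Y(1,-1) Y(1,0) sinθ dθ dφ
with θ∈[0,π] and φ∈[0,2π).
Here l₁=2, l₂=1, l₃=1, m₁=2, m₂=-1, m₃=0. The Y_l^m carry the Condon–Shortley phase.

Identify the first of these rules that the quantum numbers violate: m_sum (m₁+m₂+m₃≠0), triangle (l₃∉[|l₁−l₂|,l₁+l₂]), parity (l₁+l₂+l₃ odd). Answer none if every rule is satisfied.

m_sum

azimuthal sum: 2 − 1 + 0 = 1  ✗
1 ≤ 1 ≤ 3 (triangle on l)
L = 2 + 1 + 1 = 4 (even)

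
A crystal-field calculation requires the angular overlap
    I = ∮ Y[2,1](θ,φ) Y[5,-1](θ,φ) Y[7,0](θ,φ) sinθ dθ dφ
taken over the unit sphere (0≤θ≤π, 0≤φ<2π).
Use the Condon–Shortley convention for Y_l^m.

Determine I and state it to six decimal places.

Rules hold: Σm=0, L=14 even, 3≤7≤7.
N = 5·11·15 = 825
Δ = 0!·4!·10!/15! = 1/15015
Racah Σ t=0..0: t=0:+1/57600 = 1/57600
⇒ 3j(2 5 7; 0 0 0)² = 21/715, sgn -1
Racah Σ t=0..0: t=0:+1/103680 = 1/103680
⇒ 3j(2 5 7; 1 -1 0)² = 7/429, sgn -1
4πI² = N·(3j₀)²·(3jₘ)² = 735/1859
I = +1·√(0.395374/4π) = 0.17737771

0.177378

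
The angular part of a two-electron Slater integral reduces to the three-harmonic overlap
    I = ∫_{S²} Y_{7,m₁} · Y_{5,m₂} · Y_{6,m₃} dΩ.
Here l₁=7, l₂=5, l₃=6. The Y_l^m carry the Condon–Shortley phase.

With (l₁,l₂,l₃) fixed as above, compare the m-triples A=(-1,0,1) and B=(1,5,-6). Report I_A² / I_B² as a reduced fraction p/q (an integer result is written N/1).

578/77

Shared (l₁,l₂,l₃)=(7,5,6): N and (l;000)² cancel in I_A²/I_B².
A: Δ = 6!·8!·4!/19! = 1/174594420; Racah Σ t=1..5: t=1:−1/14515200 t=2:+1/414720 t=3:−1/103680 t=4:+1/165888 t=5:−1/2073600 = -17/9676800; ⇒ 3j(7 5 6; -1 0 1)² = 85/19019, sgn +1
B: Δ = 6!·8!·4!/19! = 1/174594420; Racah Σ t=6..6: t=6:+1/696729600 = 1/696729600; ⇒ 3j(7 5 6; 1 5 -6)² = 5/8398, sgn +1
I_A²/I_B² = (85/19019)/(5/8398) = 578/77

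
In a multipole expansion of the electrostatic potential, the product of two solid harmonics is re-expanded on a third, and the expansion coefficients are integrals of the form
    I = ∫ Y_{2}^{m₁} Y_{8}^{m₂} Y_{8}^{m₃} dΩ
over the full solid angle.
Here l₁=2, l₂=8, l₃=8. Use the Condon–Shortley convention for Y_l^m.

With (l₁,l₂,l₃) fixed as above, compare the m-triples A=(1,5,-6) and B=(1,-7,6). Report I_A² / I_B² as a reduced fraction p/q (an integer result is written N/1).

847/845

Same 2,8,8: normalisation and zero-m 3j drop out of the ratio.
A: Δ: 2! 2! 14! / 19! → 1/348840; sum: t=0:+1/12454041600 t=1:−1/1916006400 = -1/2264371200; 3j²(2 8 8; 1 5 -6) = Δ·Π!·Σ² = 847/38760  (sign -1)
B: Δ: 2! 2! 14! / 19! → 1/348840; sum: t=0:+1/12454041600 t=1:−1/174356582400 = 1/13412044800; 3j²(2 8 8; 1 -7 6) = Δ·Π!·Σ² = 169/7752  (sign +1)
I_A²/I_B² = (847/38760)/(169/7752) = 847/845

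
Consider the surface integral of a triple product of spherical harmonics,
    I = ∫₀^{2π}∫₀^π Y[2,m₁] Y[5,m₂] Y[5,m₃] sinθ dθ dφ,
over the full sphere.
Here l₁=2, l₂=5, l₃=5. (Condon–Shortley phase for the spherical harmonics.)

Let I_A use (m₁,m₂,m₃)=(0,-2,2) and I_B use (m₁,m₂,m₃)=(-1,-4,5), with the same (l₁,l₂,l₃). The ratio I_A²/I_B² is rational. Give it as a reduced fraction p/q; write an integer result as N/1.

l's match ⇒ only the (l;m) 3-j factors differ between A and B.
A: triangle coeff Δ(2,5,5) = 1/38610; Σ_t [0,2]: t=0:+1/2880 t=1:−1/1440 t=2:+1/20160 = -1/3360; (3j)²=6/715 [(2 5 5; 0 -2 2)], sign=+1
B: triangle coeff Δ(2,5,5) = 1/38610; Σ_t [1,1]: t=1:−1/80640 = -1/80640; (3j)²=9/286 [(2 5 5; -1 -4 5)], sign=-1
I_A²/I_B² = (6/715)/(9/286) = 4/15

4/15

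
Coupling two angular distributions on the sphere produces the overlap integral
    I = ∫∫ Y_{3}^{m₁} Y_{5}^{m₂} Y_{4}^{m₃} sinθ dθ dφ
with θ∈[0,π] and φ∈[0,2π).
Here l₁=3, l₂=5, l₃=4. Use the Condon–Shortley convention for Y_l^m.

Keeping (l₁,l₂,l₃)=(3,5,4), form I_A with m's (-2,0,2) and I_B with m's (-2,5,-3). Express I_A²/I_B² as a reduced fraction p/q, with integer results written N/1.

l's match ⇒ only the (l;m) 3-j factors differ between A and B.
A: triangle coeff Δ(3,5,4) = 1/180180; Σ_t [3,4]: t=3:−1/576 t=4:+1/2880 = -1/720; (3j)²=80/3003 [(3 5 4; -2 0 2)], sign=-1
B: triangle coeff Δ(3,5,4) = 1/180180; Σ_t [4,4]: t=4:+1/17280 = 1/17280; (3j)²=35/858 [(3 5 4; -2 5 -3)], sign=-1
I_A²/I_B² = (80/3003)/(35/858) = 32/49

32/49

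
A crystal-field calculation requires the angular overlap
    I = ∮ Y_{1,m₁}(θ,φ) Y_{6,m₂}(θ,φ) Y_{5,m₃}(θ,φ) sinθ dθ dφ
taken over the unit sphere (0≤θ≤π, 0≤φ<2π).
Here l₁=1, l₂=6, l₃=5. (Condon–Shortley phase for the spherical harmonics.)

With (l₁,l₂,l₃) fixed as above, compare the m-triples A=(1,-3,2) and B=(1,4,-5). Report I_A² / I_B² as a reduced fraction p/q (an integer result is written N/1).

Shared (l₁,l₂,l₃)=(1,6,5): N and (l;000)² cancel in I_A²/I_B².
A: Δ = 2!·0!·10!/13! = 1/858; Racah Σ t=0..0: t=0:+1/60480 = 1/60480; ⇒ 3j(1 6 5; 1 -3 2)² = 6/143, sgn -1
B: Δ = 2!·0!·10!/13! = 1/858; Racah Σ t=0..0: t=0:+1/7257600 = 1/7257600; ⇒ 3j(1 6 5; 1 4 -5)² = 1/858, sgn +1
I_A²/I_B² = (6/143)/(1/858) = 36/1

36/1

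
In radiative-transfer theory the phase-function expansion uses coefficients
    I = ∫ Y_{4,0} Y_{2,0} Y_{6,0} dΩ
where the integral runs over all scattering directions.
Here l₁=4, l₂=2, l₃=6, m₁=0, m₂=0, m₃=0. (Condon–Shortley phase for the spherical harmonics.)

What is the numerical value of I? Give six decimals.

0.238565

Checks pass: Σm=0; 12 even; l₃=6∈[2,6].
(2·4+1)(2·2+1)(2·6+1) = 585
Δ: 0! 8! 4! / 13! → 1/6435
sum: t=0:+1/2304 = 1/2304
3j²(4 2 6; 0 0 0) = Δ·Π!·Σ² = 5/143  (sign +1)
(m-triple is (0,0,0) — same symbol as above.)
combine: 4πI² = 585·5/143·5/143 = 1125/1573
take √, sign +1: I = 0.23856513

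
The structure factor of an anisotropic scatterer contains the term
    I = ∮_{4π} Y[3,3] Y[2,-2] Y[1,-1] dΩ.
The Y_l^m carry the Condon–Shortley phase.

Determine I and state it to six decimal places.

Checks pass: Σm=0; 6 even; l₃=1∈[1,5].
(2·3+1)(2·2+1)(2·1+1) = 105
Δ: 4! 2! 0! / 7! → 1/105
sum: t=2:+1/4 = 1/4
3j²(3 2 1; 0 0 0) = Δ·Π!·Σ² = 3/35  (sign -1)
sum: t=0:+1/48 = 1/48
3j²(3 2 1; 3 -2 -1) = Δ·Π!·Σ² = 1/7  (sign +1)
combine: 4πI² = 105·3/35·1/7 = 9/7
take √, sign -1: I = -0.31986543

-0.319865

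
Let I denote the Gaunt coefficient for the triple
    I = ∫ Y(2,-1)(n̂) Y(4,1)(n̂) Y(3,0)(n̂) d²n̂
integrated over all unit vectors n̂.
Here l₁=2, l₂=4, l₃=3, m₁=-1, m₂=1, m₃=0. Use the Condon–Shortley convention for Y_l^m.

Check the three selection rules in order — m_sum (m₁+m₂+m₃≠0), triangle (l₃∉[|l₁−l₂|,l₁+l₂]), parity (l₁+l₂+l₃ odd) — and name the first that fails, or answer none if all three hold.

Σmᵢ = 0  ✓
l₃∈[|l₁−l₂|,l₁+l₂]=[2,6], have l₃=3  ✓
Σlᵢ = 9 ⇒ odd  ✗

parity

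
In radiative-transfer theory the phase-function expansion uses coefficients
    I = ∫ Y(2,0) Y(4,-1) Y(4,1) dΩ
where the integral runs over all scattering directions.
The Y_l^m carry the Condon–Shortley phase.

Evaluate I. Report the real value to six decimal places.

-0.139264

m-sum 0 ✓  L=10 even ✓  2≤4≤6 ✓
Π(2lᵢ+1) = 5×9×9 = 405
triangle coeff Δ(2,4,4) = 1/13860
Σ_t [0,2]: t=0:+1/192 t=1:−1/36 t=2:+1/192 = -5/288
(3j)²=20/693 [(2 4 4; 0 0 0)], sign=-1
Σ_t [0,2]: t=0:+1/144 t=1:−1/48 t=2:+1/480 = -17/1440
(3j)²=289/13860 [(2 4 4; 0 -1 1)], sign=+1
⇒ 4πI² = 1445/5929
I = (-1)√(1445/5929/(4π)) = -0.13926381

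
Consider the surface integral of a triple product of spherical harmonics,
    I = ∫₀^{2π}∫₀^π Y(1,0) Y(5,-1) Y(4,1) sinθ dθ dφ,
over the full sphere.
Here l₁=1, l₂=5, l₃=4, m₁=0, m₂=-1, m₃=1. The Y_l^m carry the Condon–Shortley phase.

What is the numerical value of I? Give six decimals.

-0.240571

Rules hold: Σm=0, L=10 even, 4≤4≤6.
N = 3·11·9 = 297
Δ = 2!·0!·8!/11! = 1/495
Racah Σ t=1..1: t=1:−1/576 = -1/576
⇒ 3j(1 5 4; 0 0 0)² = 5/99, sgn -1
Racah Σ t=1..1: t=1:−1/720 = -1/720
⇒ 3j(1 5 4; 0 -1 1)² = 8/165, sgn +1
4πI² = N·(3j₀)²·(3jₘ)² = 8/11
I = -1·√(0.727273/4π) = -0.24057125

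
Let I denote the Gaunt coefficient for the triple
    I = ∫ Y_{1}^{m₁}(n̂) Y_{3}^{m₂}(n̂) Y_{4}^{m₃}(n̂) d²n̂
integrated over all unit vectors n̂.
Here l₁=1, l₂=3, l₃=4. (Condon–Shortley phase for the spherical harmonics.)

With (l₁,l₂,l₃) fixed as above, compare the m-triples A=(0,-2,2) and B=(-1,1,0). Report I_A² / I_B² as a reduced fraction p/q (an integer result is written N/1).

2/1

l's match ⇒ only the (l;m) 3-j factors differ between A and B.
A: triangle coeff Δ(1,3,4) = 1/252; Σ_t [0,0]: t=0:+1/120 = 1/120; (3j)²=1/21 [(1 3 4; 0 -2 2)], sign=+1
B: triangle coeff Δ(1,3,4) = 1/252; Σ_t [0,0]: t=0:+1/96 = 1/96; (3j)²=1/42 [(1 3 4; -1 1 0)], sign=+1
I_A²/I_B² = (1/21)/(1/42) = 2/1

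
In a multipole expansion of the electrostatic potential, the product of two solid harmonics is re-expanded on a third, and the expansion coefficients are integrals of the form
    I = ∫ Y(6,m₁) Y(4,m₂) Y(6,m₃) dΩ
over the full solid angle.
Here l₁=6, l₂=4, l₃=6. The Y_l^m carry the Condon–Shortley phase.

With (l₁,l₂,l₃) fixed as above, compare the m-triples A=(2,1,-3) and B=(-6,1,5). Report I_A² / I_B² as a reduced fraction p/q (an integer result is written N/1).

169/363

Same 6,4,6: normalisation and zero-m 3j drop out of the ratio.
A: Δ: 4! 8! 4! / 17! → 1/15315300; sum: t=1:−1/103680 t=2:+1/34560 t=3:−1/120960 t=4:+1/5806080 = 13/1161216; 3j²(6 4 6; 2 1 -3) = Δ·Π!·Σ² = 65/5236  (sign -1)
B: Δ: 4! 8! 4! / 17! → 1/15315300; sum: t=4:+1/5806080 = 1/5806080; 3j²(6 4 6; -6 1 5) = Δ·Π!·Σ² = 165/6188  (sign -1)
I_A²/I_B² = (65/5236)/(165/6188) = 169/363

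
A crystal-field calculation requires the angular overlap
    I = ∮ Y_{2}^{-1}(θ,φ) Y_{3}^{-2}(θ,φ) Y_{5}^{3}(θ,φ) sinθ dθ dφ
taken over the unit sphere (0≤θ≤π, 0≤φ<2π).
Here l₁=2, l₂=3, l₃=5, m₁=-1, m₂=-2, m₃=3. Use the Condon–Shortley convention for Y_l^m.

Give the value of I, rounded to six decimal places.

Rules hold: Σm=0, L=10 even, 1≤5≤5.
N = 5·7·11 = 385
Δ = 0!·4!·6!/11! = 1/2310
Racah Σ t=0..0: t=0:+1/144 = 1/144
⇒ 3j(2 3 5; 0 0 0)² = 10/231, sgn -1
Racah Σ t=0..0: t=0:+1/720 = 1/720
⇒ 3j(2 3 5; -1 -2 3)² = 8/165, sgn +1
4πI² = N·(3j₀)²·(3jₘ)² = 80/99
I = -1·√(0.808081/4π) = -0.25358436

-0.253584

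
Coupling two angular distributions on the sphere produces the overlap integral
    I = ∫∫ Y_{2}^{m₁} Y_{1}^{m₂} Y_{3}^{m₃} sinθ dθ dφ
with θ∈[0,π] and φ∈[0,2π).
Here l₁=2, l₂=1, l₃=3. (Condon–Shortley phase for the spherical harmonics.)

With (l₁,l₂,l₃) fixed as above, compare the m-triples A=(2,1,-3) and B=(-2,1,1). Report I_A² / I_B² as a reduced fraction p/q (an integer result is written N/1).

15/1

Shared (l₁,l₂,l₃)=(2,1,3): N and (l;000)² cancel in I_A²/I_B².
A: Δ = 0!·4!·2!/7! = 1/105; Racah Σ t=0..0: t=0:+1/48 = 1/48; ⇒ 3j(2 1 3; 2 1 -3)² = 1/7, sgn +1
B: Δ = 0!·4!·2!/7! = 1/105; Racah Σ t=0..0: t=0:+1/48 = 1/48; ⇒ 3j(2 1 3; -2 1 1)² = 1/105, sgn +1
I_A²/I_B² = (1/7)/(1/105) = 15/1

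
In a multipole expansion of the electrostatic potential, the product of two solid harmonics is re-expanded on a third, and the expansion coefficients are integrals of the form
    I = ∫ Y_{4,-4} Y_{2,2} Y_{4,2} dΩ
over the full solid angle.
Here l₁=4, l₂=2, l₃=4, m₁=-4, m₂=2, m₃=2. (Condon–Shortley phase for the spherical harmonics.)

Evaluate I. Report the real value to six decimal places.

-0.106180

Rules hold: Σm=0, L=10 even, 2≤4≤6.
N = 9·5·9 = 405
Δ = 2!·6!·2!/11! = 1/13860
Racah Σ t=0..2: t=0:+1/192 t=1:−1/36 t=2:+1/192 = -5/288
⇒ 3j(4 2 4; 0 0 0)² = 20/693, sgn -1
Racah Σ t=2..2: t=2:+1/2880 = 1/2880
⇒ 3j(4 2 4; -4 2 2)² = 2/165, sgn +1
4πI² = N·(3j₀)²·(3jₘ)² = 120/847
I = -1·√(0.141677/4π) = -0.10618031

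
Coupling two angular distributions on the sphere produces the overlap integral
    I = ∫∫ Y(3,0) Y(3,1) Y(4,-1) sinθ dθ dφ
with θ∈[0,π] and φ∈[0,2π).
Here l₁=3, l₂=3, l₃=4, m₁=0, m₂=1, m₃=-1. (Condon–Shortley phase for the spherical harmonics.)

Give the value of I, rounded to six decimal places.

-0.099323

Rules hold: Σm=0, L=10 even, 0≤4≤6.
N = 7·7·9 = 441
Δ = 2!·4!·4!/11! = 1/34650
Racah Σ t=0..2: t=0:+1/72 t=1:−1/16 t=2:+1/72 = -5/144
⇒ 3j(3 3 4; 0 0 0)² = 2/77, sgn -1
Racah Σ t=0..2: t=0:+1/288 t=1:−1/24 t=2:+1/48 = -5/288
⇒ 3j(3 3 4; 0 1 -1)² = 5/462, sgn +1
4πI² = N·(3j₀)²·(3jₘ)² = 15/121
I = -1·√(0.123967/4π) = -0.09932258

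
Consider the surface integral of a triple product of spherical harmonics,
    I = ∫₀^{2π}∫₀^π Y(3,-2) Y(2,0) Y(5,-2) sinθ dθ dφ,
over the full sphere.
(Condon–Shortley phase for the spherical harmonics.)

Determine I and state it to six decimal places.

0.000000

Σmᵢ = -4 ≠ 0, so the φ-integral vanishes; I = 0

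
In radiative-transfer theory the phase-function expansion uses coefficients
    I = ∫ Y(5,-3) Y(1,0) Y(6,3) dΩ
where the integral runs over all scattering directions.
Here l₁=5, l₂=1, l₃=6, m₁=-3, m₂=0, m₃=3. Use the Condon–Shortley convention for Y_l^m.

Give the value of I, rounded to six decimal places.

-0.212310

Checks pass: Σm=0; 12 even; l₃=6∈[4,6].
(2·5+1)(2·1+1)(2·6+1) = 429
Δ: 0! 10! 2! / 13! → 1/858
sum: t=0:+1/14400 = 1/14400
3j²(5 1 6; 0 0 0) = Δ·Π!·Σ² = 6/143  (sign +1)
sum: t=0:+1/80640 = 1/80640
3j²(5 1 6; -3 0 3) = Δ·Π!·Σ² = 9/286  (sign -1)
combine: 4πI² = 429·6/143·9/286 = 81/143
take √, sign -1: I = -0.21230956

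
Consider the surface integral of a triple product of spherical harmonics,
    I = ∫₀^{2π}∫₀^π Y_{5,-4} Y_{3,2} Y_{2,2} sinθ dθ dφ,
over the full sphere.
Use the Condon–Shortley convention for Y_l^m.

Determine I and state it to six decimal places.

Checks pass: Σm=0; 10 even; l₃=2∈[2,8].
(2·5+1)(2·3+1)(2·2+1) = 385
Δ: 6! 4! 0! / 11! → 1/2310
sum: t=3:−1/144 = -1/144
3j²(5 3 2; 0 0 0) = Δ·Π!·Σ² = 10/231  (sign -1)
sum: t=5:−1/2880 = -1/2880
3j²(5 3 2; -4 2 2) = Δ·Π!·Σ² = 3/55  (sign -1)
combine: 4πI² = 385·10/231·3/55 = 10/11
take √, sign +1: I = 0.26896683

0.268967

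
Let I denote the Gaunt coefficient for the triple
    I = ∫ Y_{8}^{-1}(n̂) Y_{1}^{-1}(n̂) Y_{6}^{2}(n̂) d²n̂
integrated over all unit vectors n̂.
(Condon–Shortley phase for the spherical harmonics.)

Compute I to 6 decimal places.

0.000000

triangle: need 7≤l₃≤9, have 6; I=0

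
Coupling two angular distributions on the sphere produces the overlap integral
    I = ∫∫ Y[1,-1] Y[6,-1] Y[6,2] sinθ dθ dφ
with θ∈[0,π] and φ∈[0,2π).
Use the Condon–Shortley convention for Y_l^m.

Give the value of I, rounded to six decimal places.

Σlᵢ=13 odd — θ-integrand is odd under cosθ→−cosθ; I=0

0.000000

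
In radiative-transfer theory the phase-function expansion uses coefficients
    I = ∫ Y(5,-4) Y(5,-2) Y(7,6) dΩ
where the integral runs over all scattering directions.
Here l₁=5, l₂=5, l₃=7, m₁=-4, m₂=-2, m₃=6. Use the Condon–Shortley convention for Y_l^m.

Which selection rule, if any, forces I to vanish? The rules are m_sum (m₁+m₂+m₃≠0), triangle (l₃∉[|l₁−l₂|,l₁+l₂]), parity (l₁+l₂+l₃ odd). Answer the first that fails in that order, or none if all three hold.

parity

azimuthal sum: -4 − 2 + 6 = 0  ✓
0 ≤ 7 ≤ 10 (triangle on l)  ✓
L = 5 + 5 + 7 = 17 (odd)  ✗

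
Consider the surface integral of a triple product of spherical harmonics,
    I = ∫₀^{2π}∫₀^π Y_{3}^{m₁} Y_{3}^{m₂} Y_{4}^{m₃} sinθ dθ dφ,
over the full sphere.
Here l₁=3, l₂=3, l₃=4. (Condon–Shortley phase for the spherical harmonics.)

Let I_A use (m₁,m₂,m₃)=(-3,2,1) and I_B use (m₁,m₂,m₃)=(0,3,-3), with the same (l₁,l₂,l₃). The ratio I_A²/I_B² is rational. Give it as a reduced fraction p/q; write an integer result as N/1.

10/21

Same 3,3,4: normalisation and zero-m 3j drop out of the ratio.
A: Δ: 2! 4! 4! / 11! → 1/34650; sum: t=2:+1/288 = 1/288; 3j²(3 3 4; -3 2 1) = Δ·Π!·Σ² = 5/231  (sign -1)
B: Δ: 2! 4! 4! / 11! → 1/34650; sum: t=2:+1/288 = 1/288; 3j²(3 3 4; 0 3 -3) = Δ·Π!·Σ² = 1/22  (sign -1)
I_A²/I_B² = (5/231)/(1/22) = 10/21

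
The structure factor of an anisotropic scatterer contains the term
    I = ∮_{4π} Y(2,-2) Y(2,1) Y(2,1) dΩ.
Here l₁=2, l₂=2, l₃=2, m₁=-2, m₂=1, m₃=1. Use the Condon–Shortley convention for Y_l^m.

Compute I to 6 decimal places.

Checks pass: Σm=0; 6 even; l₃=2∈[0,4].
(2·2+1)(2·2+1)(2·2+1) = 125
Δ: 2! 2! 2! / 7! → 1/630
sum: t=0:+1/8 t=1:−1/1 t=2:+1/8 = -3/4
3j²(2 2 2; 0 0 0) = Δ·Π!·Σ² = 2/35  (sign -1)
sum: t=2:+1/4 = 1/4
3j²(2 2 2; -2 1 1) = Δ·Π!·Σ² = 3/35  (sign -1)
combine: 4πI² = 125·2/35·3/35 = 30/49
take √, sign +1: I = 0.22072812

0.220728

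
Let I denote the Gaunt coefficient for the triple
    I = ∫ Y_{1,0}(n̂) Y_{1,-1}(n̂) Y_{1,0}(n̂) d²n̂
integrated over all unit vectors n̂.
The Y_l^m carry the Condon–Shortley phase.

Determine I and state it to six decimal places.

0.000000

m-sum = 0 − 1 + 0 = -1 ≠ 0 ⇒ I = 0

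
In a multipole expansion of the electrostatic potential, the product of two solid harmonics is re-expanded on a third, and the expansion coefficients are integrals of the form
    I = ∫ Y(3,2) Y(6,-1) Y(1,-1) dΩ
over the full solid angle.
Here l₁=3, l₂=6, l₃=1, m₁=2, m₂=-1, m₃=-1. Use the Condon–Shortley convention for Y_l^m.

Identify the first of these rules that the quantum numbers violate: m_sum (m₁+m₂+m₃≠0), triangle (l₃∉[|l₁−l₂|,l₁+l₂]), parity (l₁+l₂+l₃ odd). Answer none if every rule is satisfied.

triangle

azimuthal sum: 2 − 1 − 1 = 0  ✓
3 ≤ 1 ≤ 9 (triangle on l)  ✗
L = 3 + 6 + 1 = 10 (even)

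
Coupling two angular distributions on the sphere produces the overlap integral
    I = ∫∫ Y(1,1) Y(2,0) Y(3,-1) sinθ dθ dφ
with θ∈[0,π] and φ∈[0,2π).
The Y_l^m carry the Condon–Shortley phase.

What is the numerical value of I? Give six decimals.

m-sum 0 ✓  L=6 even ✓  1≤3≤3 ✓
Π(2lᵢ+1) = 3×5×7 = 105
triangle coeff Δ(1,2,3) = 1/105
Σ_t [0,0]: t=0:+1/4 = 1/4
(3j)²=3/35 [(1 2 3; 0 0 0)], sign=-1
Σ_t [0,0]: t=0:+1/8 = 1/8
(3j)²=2/35 [(1 2 3; 1 0 -1)], sign=+1
⇒ 4πI² = 18/35
I = (-1)√(18/35/(4π)) = -0.20230066

-0.202301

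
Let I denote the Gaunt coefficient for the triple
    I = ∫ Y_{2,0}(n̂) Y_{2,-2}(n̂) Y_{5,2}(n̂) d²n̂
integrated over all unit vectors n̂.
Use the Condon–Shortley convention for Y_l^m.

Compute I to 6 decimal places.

0.000000

triangle: need 0≤l₃≤4, have 5; I=0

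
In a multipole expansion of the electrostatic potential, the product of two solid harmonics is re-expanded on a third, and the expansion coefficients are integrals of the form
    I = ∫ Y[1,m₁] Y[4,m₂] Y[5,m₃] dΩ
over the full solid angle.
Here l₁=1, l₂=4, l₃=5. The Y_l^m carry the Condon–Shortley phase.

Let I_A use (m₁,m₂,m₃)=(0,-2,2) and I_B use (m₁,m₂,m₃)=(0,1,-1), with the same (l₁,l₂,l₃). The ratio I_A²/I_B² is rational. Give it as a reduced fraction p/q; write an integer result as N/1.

7/8

Same 1,4,5: normalisation and zero-m 3j drop out of the ratio.
A: Δ: 0! 2! 8! / 11! → 1/495; sum: t=0:+1/1440 = 1/1440; 3j²(1 4 5; 0 -2 2) = Δ·Π!·Σ² = 7/165  (sign -1)
B: Δ: 0! 2! 8! / 11! → 1/495; sum: t=0:+1/720 = 1/720; 3j²(1 4 5; 0 1 -1) = Δ·Π!·Σ² = 8/165  (sign +1)
I_A²/I_B² = (7/165)/(8/165) = 7/8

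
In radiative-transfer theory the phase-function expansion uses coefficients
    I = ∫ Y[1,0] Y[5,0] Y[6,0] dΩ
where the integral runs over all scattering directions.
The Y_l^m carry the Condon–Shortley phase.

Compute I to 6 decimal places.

m-sum 0 ✓  L=12 even ✓  4≤6≤6 ✓
Π(2lᵢ+1) = 3×11×13 = 429
triangle coeff Δ(1,5,6) = 1/858
Σ_t [0,0]: t=0:+1/14400 = 1/14400
(3j)²=6/143 [(1 5 6; 0 0 0)], sign=+1
(m-triple is (0,0,0) — same symbol as above.)
⇒ 4πI² = 108/143
I = (+1)√(108/143/(4π)) = 0.24515397

0.245154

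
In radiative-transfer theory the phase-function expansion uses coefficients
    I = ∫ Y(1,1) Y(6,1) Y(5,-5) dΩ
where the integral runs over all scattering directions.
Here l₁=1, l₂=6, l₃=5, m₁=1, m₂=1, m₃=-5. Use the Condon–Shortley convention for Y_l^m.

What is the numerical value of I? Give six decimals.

m-sum = 1 + 1 − 5 = -3 ≠ 0 ⇒ I = 0

0.000000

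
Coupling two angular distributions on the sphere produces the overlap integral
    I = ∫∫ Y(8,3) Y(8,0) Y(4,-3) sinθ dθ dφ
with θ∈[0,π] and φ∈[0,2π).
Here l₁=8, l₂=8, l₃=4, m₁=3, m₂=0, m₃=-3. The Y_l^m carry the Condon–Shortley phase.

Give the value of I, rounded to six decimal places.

0.083505

Rules hold: Σm=0, L=20 even, 0≤4≤16.
N = 17·17·9 = 2601
Δ = 12!·4!·4!/21! = 1/185175900
Racah Σ t=4..8: t=4:+1/557383680 t=5:−1/21772800 t=6:+1/8294400 t=7:−1/21772800 t=8:+1/557383680 = 1/30965760
⇒ 3j(8 8 4; 0 0 0)² = 36/4199, sgn +1
Racah Σ t=4..5: t=4:+1/139345920 t=5:−1/87091200 = -1/232243200
⇒ 3j(8 8 4; 3 0 -3)² = 33/8398, sgn +1
4πI² = N·(3j₀)²·(3jₘ)² = 5346/61009
I = +1·√(0.0876264/4π) = 0.08350502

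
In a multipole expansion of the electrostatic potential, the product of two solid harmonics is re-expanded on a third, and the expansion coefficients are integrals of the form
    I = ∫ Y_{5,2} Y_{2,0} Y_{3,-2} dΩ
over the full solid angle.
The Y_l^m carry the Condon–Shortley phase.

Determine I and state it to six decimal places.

0.190188

Checks pass: Σm=0; 10 even; l₃=3∈[3,7].
(2·5+1)(2·2+1)(2·3+1) = 385
Δ: 4! 6! 0! / 11! → 1/2310
sum: t=2:+1/144 = 1/144
3j²(5 2 3; 0 0 0) = Δ·Π!·Σ² = 10/231  (sign -1)
sum: t=2:+1/480 = 1/480
3j²(5 2 3; 2 0 -2) = Δ·Π!·Σ² = 3/110  (sign -1)
combine: 4πI² = 385·10/231·3/110 = 5/11
take √, sign +1: I = 0.19018827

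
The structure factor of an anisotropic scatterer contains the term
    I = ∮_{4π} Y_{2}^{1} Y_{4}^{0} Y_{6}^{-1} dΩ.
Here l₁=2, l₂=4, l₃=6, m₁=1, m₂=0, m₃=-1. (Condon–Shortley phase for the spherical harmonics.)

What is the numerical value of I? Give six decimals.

-0.210395

m-sum 0 ✓  L=12 even ✓  2≤6≤6 ✓
Π(2lᵢ+1) = 5×9×13 = 585
triangle coeff Δ(2,4,6) = 1/6435
Σ_t [0,0]: t=0:+1/2304 = 1/2304
(3j)²=5/143 [(2 4 6; 0 0 0)], sign=+1
Σ_t [0,0]: t=0:+1/3456 = 1/3456
(3j)²=35/1287 [(2 4 6; 1 0 -1)], sign=-1
⇒ 4πI² = 875/1573
I = (-1)√(875/1573/(4π)) = -0.21039467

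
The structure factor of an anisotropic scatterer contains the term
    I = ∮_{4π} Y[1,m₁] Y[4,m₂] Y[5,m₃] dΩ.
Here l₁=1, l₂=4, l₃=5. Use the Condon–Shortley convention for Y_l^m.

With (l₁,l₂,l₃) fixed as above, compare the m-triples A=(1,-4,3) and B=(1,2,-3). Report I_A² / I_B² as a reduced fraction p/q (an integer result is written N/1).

l's match ⇒ only the (l;m) 3-j factors differ between A and B.
A: triangle coeff Δ(1,4,5) = 1/495; Σ_t [0,0]: t=0:+1/80640 = 1/80640; (3j)²=1/495 [(1 4 5; 1 -4 3)], sign=+1
B: triangle coeff Δ(1,4,5) = 1/495; Σ_t [0,0]: t=0:+1/2880 = 1/2880; (3j)²=28/495 [(1 4 5; 1 2 -3)], sign=+1
I_A²/I_B² = (1/495)/(28/495) = 1/28

1/28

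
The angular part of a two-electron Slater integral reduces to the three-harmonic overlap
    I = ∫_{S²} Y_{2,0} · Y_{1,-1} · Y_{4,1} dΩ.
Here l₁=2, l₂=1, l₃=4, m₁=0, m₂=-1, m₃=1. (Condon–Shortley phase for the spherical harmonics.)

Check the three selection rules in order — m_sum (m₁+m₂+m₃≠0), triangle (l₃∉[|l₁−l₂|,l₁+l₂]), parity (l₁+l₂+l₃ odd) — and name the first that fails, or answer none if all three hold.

triangle

m₁+m₂+m₃ = 0 − 1 + 1 = 0  ✓
triangle: |2−1|=1 ≤ l₃=4 ≤ 2+1=3  ✗
parity: l₁+l₂+l₃ = 7 is odd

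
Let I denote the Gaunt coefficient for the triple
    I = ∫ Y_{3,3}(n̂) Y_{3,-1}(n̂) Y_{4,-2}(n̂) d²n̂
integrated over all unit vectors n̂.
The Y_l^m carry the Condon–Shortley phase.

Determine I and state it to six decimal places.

-0.188451

Rules hold: Σm=0, L=10 even, 0≤4≤6.
N = 7·7·9 = 441
Δ = 2!·4!·4!/11! = 1/34650
Racah Σ t=0..2: t=0:+1/72 t=1:−1/16 t=2:+1/72 = -5/144
⇒ 3j(3 3 4; 0 0 0)² = 2/77, sgn -1
Racah Σ t=0..0: t=0:+1/192 = 1/192
⇒ 3j(3 3 4; 3 -1 -2)² = 3/77, sgn +1
4πI² = N·(3j₀)²·(3jₘ)² = 54/121
I = -1·√(0.446281/4π) = -0.18845135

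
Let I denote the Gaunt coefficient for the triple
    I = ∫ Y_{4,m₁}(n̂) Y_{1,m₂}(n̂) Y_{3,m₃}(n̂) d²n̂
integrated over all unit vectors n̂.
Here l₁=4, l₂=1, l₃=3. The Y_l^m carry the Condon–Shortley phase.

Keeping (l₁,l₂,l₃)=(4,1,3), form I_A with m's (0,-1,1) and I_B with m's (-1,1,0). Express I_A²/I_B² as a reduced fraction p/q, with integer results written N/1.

Same 4,1,3: normalisation and zero-m 3j drop out of the ratio.
A: Δ: 2! 6! 0! / 9! → 1/252; sum: t=0:+1/96 = 1/96; 3j²(4 1 3; 0 -1 1) = Δ·Π!·Σ² = 1/42  (sign +1)
B: Δ: 2! 6! 0! / 9! → 1/252; sum: t=2:+1/72 = 1/72; 3j²(4 1 3; -1 1 0) = Δ·Π!·Σ² = 5/126  (sign -1)
I_A²/I_B² = (1/42)/(5/126) = 3/5

3/5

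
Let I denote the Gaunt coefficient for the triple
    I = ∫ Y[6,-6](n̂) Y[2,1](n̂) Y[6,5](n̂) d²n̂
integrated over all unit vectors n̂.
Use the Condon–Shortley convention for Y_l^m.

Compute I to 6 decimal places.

0.178412

Rules hold: Σm=0, L=14 even, 4≤6≤8.
N = 13·5·13 = 845
Δ = 2!·10!·2!/15! = 1/90090
Racah Σ t=0..2: t=0:+1/69120 t=1:−1/14400 t=2:+1/69120 = -7/172800
⇒ 3j(6 2 6; 0 0 0)² = 14/715, sgn -1
Racah Σ t=2..2: t=2:+1/7257600 = 1/7257600
⇒ 3j(6 2 6; -6 1 5)² = 11/455, sgn -1
4πI² = N·(3j₀)²·(3jₘ)² = 2/5
I = +1·√(0.4/4π) = 0.17841241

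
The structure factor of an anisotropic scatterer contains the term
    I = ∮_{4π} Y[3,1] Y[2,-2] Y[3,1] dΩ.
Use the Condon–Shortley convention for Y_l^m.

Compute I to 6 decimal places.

Rules hold: Σm=0, L=8 even, 1≤3≤5.
N = 7·5·7 = 245
Δ = 2!·4!·2!/9! = 1/3780
Racah Σ t=0..2: t=0:+1/24 t=1:−1/4 t=2:+1/24 = -1/6
⇒ 3j(3 2 3; 0 0 0)² = 4/105, sgn +1
Racah Σ t=0..0: t=0:+1/16 = 1/16
⇒ 3j(3 2 3; 1 -2 1)² = 2/35, sgn +1
4πI² = N·(3j₀)²·(3jₘ)² = 8/15
I = +1·√(0.533333/4π) = 0.20601291

0.206013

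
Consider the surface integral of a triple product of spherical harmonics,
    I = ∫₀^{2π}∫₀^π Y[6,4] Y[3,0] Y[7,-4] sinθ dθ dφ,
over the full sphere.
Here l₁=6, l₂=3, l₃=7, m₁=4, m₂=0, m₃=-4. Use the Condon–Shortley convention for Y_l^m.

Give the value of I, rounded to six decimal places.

-0.078810

Rules hold: Σm=0, L=16 even, 3≤7≤9.
N = 13·7·15 = 1365
Δ = 2!·10!·4!/17! = 1/2042040
Racah Σ t=0..2: t=0:+1/207360 t=1:−1/57600 t=2:+1/207360 = -1/129600
⇒ 3j(6 3 7; 0 0 0)² = 168/12155, sgn +1
Racah Σ t=0..2: t=0:+1/967680 t=1:−1/1451520 t=2:+1/43545600 = 1/2721600
⇒ 3j(6 3 7; 4 0 -4)² = 32/7735, sgn -1
4πI² = N·(3j₀)²·(3jₘ)² = 16128/206635
I = -1·√(0.0780507/4π) = -0.07881037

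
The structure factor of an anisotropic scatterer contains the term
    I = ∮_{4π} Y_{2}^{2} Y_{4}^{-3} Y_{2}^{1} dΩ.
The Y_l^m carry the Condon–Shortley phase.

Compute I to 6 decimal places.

Checks pass: Σm=0; 8 even; l₃=2∈[2,6].
(2·2+1)(2·4+1)(2·2+1) = 225
Δ: 4! 0! 4! / 9! → 1/630
sum: t=2:+1/16 = 1/16
3j²(2 4 2; 0 0 0) = Δ·Π!·Σ² = 2/35  (sign +1)
sum: t=0:+1/144 = 1/144
3j²(2 4 2; 2 -3 1) = Δ·Π!·Σ² = 1/18  (sign -1)
combine: 4πI² = 225·2/35·1/18 = 5/7
take √, sign -1: I = -0.23841361

-0.238414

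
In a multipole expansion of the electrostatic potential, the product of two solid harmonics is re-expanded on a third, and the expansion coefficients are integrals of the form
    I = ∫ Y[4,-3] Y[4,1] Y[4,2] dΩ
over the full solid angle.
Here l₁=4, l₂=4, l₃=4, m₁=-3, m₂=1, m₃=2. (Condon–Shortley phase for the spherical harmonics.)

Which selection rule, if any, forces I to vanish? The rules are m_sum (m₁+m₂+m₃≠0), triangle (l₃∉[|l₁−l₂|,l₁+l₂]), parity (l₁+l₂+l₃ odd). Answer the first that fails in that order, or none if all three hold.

none

Σmᵢ = 0  ✓
l₃∈[|l₁−l₂|,l₁+l₂]=[0,8], have l₃=4  ✓
Σlᵢ = 12 ⇒ even  ✓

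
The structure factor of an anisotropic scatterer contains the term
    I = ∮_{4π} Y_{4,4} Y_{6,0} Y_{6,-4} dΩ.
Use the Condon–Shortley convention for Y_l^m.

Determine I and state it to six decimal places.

0.141673

Rules hold: Σm=0, L=16 even, 2≤6≤10.
N = 9·13·13 = 1521
Δ = 4!·4!·8!/17! = 1/15315300
Racah Σ t=0..4: t=0:+1/829440 t=1:−1/25920 t=2:+1/9216 t=3:−1/25920 t=4:+1/829440 = 7/207360
⇒ 3j(4 6 6; 0 0 0)² = 28/2431, sgn +1
Racah Σ t=0..0: t=0:+1/829440 = 1/829440
⇒ 3j(4 6 6; 4 0 -4)² = 35/2431, sgn +1
4πI² = N·(3j₀)²·(3jₘ)² = 8820/34969
I = +1·√(0.252223/4π) = 0.14167322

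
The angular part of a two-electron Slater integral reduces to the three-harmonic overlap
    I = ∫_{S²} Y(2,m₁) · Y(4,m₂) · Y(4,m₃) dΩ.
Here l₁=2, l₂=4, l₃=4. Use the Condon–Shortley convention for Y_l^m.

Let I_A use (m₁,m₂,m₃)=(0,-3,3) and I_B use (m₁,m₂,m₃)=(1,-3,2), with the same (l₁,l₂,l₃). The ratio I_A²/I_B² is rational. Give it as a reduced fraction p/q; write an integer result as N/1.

Same 2,4,4: normalisation and zero-m 3j drop out of the ratio.
A: Δ: 2! 2! 6! / 11! → 1/13860; sum: t=0:+1/480 t=1:−1/720 = 1/1440; 3j²(2 4 4; 0 -3 3) = Δ·Π!·Σ² = 7/1980  (sign -1)
B: Δ: 2! 2! 6! / 11! → 1/13860; sum: t=0:+1/240 t=1:−1/1440 = 1/288; 3j²(2 4 4; 1 -3 2) = Δ·Π!·Σ² = 5/132  (sign +1)
I_A²/I_B² = (7/1980)/(5/132) = 7/75

7/75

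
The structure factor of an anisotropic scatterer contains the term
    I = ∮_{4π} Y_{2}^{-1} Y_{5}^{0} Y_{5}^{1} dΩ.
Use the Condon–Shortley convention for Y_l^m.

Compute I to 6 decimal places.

-0.036166

Checks pass: Σm=0; 12 even; l₃=5∈[3,7].
(2·2+1)(2·5+1)(2·5+1) = 605
Δ: 2! 2! 8! / 13! → 1/38610
sum: t=0:+1/2880 t=1:−1/576 t=2:+1/2880 = -1/960
3j²(2 5 5; 0 0 0) = Δ·Π!·Σ² = 10/429  (sign +1)
sum: t=1:−1/1152 t=2:+1/1440 = -1/5760
3j²(2 5 5; -1 0 1) = Δ·Π!·Σ² = 1/858  (sign -1)
combine: 4πI² = 605·10/429·1/858 = 25/1521
take √, sign -1: I = -0.03616600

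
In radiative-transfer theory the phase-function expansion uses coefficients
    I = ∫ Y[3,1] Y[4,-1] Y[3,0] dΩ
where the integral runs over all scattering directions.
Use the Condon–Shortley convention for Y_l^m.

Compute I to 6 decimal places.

Rules hold: Σm=0, L=10 even, 1≤3≤7.
N = 7·9·7 = 441
Δ = 4!·2!·4!/11! = 1/34650
Racah Σ t=1..3: t=1:−1/72 t=2:+1/16 t=3:−1/72 = 5/144
⇒ 3j(3 4 3; 0 0 0)² = 2/77, sgn -1
Racah Σ t=0..2: t=0:+1/288 t=1:−1/24 t=2:+1/48 = -5/288
⇒ 3j(3 4 3; 1 -1 0)² = 5/462, sgn +1
4πI² = N·(3j₀)²·(3jₘ)² = 15/121
I = -1·√(0.123967/4π) = -0.09932258

-0.099323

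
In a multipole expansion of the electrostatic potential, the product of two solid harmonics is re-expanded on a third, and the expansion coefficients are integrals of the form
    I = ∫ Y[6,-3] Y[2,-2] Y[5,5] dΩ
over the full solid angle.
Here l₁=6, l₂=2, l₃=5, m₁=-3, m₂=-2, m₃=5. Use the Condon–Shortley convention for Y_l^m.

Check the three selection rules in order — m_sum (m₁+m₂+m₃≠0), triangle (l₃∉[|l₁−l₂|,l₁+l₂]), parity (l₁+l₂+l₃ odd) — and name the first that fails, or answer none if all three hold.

parity

Σmᵢ = 0  ✓
l₃∈[|l₁−l₂|,l₁+l₂]=[4,8], have l₃=5  ✓
Σlᵢ = 13 ⇒ odd  ✗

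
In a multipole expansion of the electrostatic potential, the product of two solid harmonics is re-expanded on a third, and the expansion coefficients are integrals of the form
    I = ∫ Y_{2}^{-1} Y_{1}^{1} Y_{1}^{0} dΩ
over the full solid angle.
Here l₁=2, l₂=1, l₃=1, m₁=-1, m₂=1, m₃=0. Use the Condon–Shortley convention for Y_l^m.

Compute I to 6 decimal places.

-0.218510

Checks pass: Σm=0; 4 even; l₃=1∈[1,3].
(2·2+1)(2·1+1)(2·1+1) = 45
Δ: 2! 2! 0! / 5! → 1/30
sum: t=1:−1/1 = -1/1
3j²(2 1 1; 0 0 0) = Δ·Π!·Σ² = 2/15  (sign +1)
sum: t=2:+1/2 = 1/2
3j²(2 1 1; -1 1 0) = Δ·Π!·Σ² = 1/10  (sign -1)
combine: 4πI² = 45·2/15·1/10 = 3/5
take √, sign -1: I = -0.21850969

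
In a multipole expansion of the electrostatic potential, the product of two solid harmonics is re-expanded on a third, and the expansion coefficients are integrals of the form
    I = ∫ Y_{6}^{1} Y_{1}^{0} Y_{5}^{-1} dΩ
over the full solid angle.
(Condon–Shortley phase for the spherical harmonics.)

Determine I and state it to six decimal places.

-0.241725

m-sum 0 ✓  L=12 even ✓  5≤5≤7 ✓
Π(2lᵢ+1) = 13×3×11 = 429
triangle coeff Δ(6,1,5) = 1/858
Σ_t [1,1]: t=1:−1/14400 = -1/14400
(3j)²=6/143 [(6 1 5; 0 0 0)], sign=+1
Σ_t [1,1]: t=1:−1/17280 = -1/17280
(3j)²=35/858 [(6 1 5; 1 0 -1)], sign=-1
⇒ 4πI² = 105/143
I = (-1)√(105/143/(4π)) = -0.24172507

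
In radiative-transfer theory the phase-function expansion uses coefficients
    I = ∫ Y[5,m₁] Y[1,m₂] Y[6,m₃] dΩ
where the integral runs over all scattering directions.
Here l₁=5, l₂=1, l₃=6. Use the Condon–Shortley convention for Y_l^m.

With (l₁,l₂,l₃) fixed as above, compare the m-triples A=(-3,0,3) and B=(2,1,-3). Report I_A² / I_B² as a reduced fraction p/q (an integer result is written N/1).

3/4

l's match ⇒ only the (l;m) 3-j factors differ between A and B.
A: triangle coeff Δ(5,1,6) = 1/858; Σ_t [0,0]: t=0:+1/80640 = 1/80640; (3j)²=9/286 [(5 1 6; -3 0 3)], sign=-1
B: triangle coeff Δ(5,1,6) = 1/858; Σ_t [0,0]: t=0:+1/60480 = 1/60480; (3j)²=6/143 [(5 1 6; 2 1 -3)], sign=-1
I_A²/I_B² = (9/286)/(6/143) = 3/4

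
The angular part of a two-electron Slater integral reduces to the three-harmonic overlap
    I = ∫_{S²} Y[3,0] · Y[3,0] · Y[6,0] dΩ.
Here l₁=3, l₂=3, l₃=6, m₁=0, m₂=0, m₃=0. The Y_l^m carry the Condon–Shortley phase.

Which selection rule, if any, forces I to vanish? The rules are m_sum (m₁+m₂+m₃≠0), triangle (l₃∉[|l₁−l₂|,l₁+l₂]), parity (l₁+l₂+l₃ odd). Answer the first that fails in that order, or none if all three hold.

m₁+m₂+m₃ = 0 + 0 + 0 = 0  ✓
triangle: |3−3|=0 ≤ l₃=6 ≤ 3+3=6  ✓
parity: l₁+l₂+l₃ = 12 is even  ✓

none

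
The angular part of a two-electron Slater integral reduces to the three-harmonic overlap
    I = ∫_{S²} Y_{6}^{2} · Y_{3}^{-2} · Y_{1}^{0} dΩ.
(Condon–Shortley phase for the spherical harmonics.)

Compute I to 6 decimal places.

l₃=1 ∉ [3,9] — triangle fails ⇒ I = 0

0.000000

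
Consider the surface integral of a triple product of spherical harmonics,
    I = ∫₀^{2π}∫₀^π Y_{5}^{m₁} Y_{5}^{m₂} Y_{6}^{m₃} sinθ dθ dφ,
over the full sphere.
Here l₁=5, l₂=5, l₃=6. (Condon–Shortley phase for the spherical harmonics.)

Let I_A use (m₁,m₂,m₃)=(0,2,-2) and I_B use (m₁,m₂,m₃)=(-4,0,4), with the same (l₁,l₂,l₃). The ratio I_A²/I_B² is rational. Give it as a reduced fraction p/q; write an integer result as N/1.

5/18

Shared (l₁,l₂,l₃)=(5,5,6): N and (l;000)² cancel in I_A²/I_B².
A: Δ = 4!·6!·6!/17! = 1/28588560; Racah Σ t=1..4: t=1:−1/207360 t=2:+1/17280 t=3:−1/13824 t=4:+1/103680 = -1/103680; ⇒ 3j(5 5 6; 0 2 -2)² = 10/7293, sgn -1
B: Δ = 4!·6!·6!/17! = 1/28588560; Racah Σ t=3..4: t=3:−1/207360 t=4:+1/345600 = -1/518400; ⇒ 3j(5 5 6; -4 0 4)² = 12/2431, sgn -1
I_A²/I_B² = (10/7293)/(12/2431) = 5/18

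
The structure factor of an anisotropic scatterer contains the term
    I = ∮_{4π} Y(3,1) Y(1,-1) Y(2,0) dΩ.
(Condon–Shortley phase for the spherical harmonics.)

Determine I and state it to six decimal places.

m-sum 0 ✓  L=6 even ✓  2≤2≤4 ✓
Π(2lᵢ+1) = 7×3×5 = 105
triangle coeff Δ(3,1,2) = 1/105
Σ_t [1,1]: t=1:−1/4 = -1/4
(3j)²=3/35 [(3 1 2; 0 0 0)], sign=-1
Σ_t [0,0]: t=0:+1/8 = 1/8
(3j)²=2/35 [(3 1 2; 1 -1 0)], sign=+1
⇒ 4πI² = 18/35
I = (-1)√(18/35/(4π)) = -0.20230066

-0.202301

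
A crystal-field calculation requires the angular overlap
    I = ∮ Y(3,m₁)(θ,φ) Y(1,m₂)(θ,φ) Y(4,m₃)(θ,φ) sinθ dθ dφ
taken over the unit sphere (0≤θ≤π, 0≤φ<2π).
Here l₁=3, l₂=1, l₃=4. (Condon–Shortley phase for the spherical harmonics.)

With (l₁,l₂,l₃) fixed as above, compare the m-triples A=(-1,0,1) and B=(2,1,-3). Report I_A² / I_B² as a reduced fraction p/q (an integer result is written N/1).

l's match ⇒ only the (l;m) 3-j factors differ between A and B.
A: triangle coeff Δ(3,1,4) = 1/252; Σ_t [0,0]: t=0:+1/48 = 1/48; (3j)²=5/84 [(3 1 4; -1 0 1)], sign=-1
B: triangle coeff Δ(3,1,4) = 1/252; Σ_t [0,0]: t=0:+1/240 = 1/240; (3j)²=1/12 [(3 1 4; 2 1 -3)], sign=-1
I_A²/I_B² = (5/84)/(1/12) = 5/7

5/7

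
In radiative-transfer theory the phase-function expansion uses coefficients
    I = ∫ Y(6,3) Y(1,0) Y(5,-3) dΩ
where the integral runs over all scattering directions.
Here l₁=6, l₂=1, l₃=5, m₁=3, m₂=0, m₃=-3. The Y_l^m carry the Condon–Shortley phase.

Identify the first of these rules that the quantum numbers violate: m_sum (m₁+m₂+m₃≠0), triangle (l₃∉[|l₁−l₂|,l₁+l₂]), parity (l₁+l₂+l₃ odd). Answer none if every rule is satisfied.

none

azimuthal sum: 3 + 0 − 3 = 0  ✓
5 ≤ 5 ≤ 7 (triangle on l)  ✓
L = 6 + 1 + 5 = 12 (even)  ✓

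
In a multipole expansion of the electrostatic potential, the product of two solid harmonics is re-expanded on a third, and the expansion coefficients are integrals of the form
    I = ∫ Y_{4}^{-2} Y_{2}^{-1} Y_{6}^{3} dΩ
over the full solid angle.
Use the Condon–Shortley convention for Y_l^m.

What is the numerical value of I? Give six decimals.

-0.252474

Checks pass: Σm=0; 12 even; l₃=6∈[2,6].
(2·4+1)(2·2+1)(2·6+1) = 585
Δ: 0! 8! 4! / 13! → 1/6435
sum: t=0:+1/2304 = 1/2304
3j²(4 2 6; 0 0 0) = Δ·Π!·Σ² = 5/143  (sign +1)
sum: t=0:+1/8640 = 1/8640
3j²(4 2 6; -2 -1 3) = Δ·Π!·Σ² = 28/715  (sign -1)
combine: 4πI² = 585·5/143·28/715 = 1260/1573
take √, sign -1: I = -0.25247360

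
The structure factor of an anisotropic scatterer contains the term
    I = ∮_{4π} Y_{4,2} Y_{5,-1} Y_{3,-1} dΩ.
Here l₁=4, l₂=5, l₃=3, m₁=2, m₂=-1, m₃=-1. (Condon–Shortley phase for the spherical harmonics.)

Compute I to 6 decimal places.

Rules hold: Σm=0, L=12 even, 1≤3≤9.
N = 9·11·7 = 693
Δ = 6!·2!·4!/13! = 1/180180
Racah Σ t=2..4: t=2:+1/576 t=3:−1/144 t=4:+1/576 = -1/288
⇒ 3j(4 5 3; 0 0 0)² = 20/1001, sgn +1
Racah Σ t=0..2: t=0:+1/34560 t=1:−1/720 t=2:+1/384 = 43/34560
⇒ 3j(4 5 3; 2 -1 -1)² = 1849/180180, sgn +1
4πI² = N·(3j₀)²·(3jₘ)² = 1849/13013
I = +1·√(0.142089/4π) = 0.10633465

0.106335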